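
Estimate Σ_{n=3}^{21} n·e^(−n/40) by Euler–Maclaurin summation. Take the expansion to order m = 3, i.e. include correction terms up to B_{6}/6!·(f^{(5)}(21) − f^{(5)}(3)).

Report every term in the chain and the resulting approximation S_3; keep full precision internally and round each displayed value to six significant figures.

Integral: ∫_3^21 x·e^(−x/40) dx = 152.324.
½[f(3) + f(21)] = ½[2.78323 + 12.4227] = 7.60295.
Running total after boundary: 159.927.
k=1: B_{2}/(2)! × [f^{(1)}(21) − f^{(1)}(3)] = 1/12 × (0.280989 − 0.858163) = -0.0480978.
Partial sum through k=1: 159.879.
k=2: B_{4}/(4)! × [f^{(3)}(21) − f^{(3)}(3)] = −1/720 × (0.000915062 − 0.00169603) = 1.08468e-06.
Partial sum through k=2: 159.879.
k=3: B_{6}/(6)! × [f^{(5)}(21) − f^{(5)}(3)] = 1/30240 × (1.03407e-06 − 1.78482e-06) = -2.48265e-11.

S_3 ≈ 159.879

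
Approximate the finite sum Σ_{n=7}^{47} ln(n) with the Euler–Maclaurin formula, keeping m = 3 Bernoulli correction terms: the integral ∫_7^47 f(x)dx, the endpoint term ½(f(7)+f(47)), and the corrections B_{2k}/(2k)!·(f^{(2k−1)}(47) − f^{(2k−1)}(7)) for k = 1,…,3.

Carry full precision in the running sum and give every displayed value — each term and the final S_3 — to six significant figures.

S_3 ≈ 130.223

Integral: ∫_7^47 ln(x) dx = 127.336.
Boundary: ½(f(7) + f(47)) = ½(1.94591 + 3.85015) = 2.89803.
Running total after boundary: 130.234.
k=1: B_{2}/(2)! × [f^{(1)}(47) − f^{(1)}(7)] = 1/12 × (0.0212766 − 0.142857) = -0.0101317.
After k=1: 130.223.
k=2: B_{4}/(4)! × [f^{(3)}(47) − f^{(3)}(7)] = −1/720 × (1.92636e-05 − 0.00583090) = 8.07172e-06.
After k=2: 130.223.
k=3: B_{6}/(6)! × [f^{(5)}(47) − f^{(5)}(7)] = 1/30240 × (1.04646e-07 − 0.00142798) = -4.72180e-08.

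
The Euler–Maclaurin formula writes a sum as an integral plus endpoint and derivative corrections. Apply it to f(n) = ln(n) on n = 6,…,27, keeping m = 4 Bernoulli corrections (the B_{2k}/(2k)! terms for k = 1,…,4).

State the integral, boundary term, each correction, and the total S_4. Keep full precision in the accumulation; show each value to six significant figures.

The integral term ∫_6^27 ln(x) dx = 57.2370.
Boundary: ½(f(6) + f(27)) = ½(1.79176 + 3.29584) = 2.54380.
Integral + boundary = 59.7808.
Correction k=1: B_{2}/2! · (f^{(1)}(27) − f^{(1)}(6)) = 1/12 · (0.0370370 − 0.166667) = -0.0108025.
After k=1: 59.7700.
Correction k=2: B_{4}/4! · (f^{(3)}(27) − f^{(3)}(6)) = −1/720 · (0.000101611 − 0.00925926) = 1.27190e-05.
After k=2: 59.7700.
Correction k=3: B_{6}/6! · (f^{(5)}(27) − f^{(5)}(6)) = 1/30240 · (1.67260e-06 − 0.00308642) = -1.02009e-07.
After k=3: 59.7700.
Correction k=4: B_{8}/8! · (f^{(7)}(27) − f^{(7)}(6)) = −1/1209600 · (6.88313e-08 − 0.00257202) = 2.12628e-09.

S_4 ≈ 59.7700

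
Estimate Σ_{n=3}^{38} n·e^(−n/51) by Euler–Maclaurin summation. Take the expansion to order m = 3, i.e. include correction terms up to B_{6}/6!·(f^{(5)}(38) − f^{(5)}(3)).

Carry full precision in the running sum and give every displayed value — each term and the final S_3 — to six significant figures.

The integral term ∫_3^38 x·e^(−x/51) dx = 442.065.
Boundary: ½(f(3) + f(38)) = ½(2.82862 + 18.0381) = 10.4334.
So far: 452.498.
Order-1 term: 1/12 · (0.120999 − 0.887410) = -0.0638676.
Running total after k=1: 452.434.
Order-2 term: −1/720 · (0.000411524 − 0.00106619) = 9.09256e-07.
Running total after k=2: 452.434.
Order-3 term: 1/30240 · (2.98550e-07 − 6.88657e-07) = -1.29004e-11.

S_3 ≈ 452.434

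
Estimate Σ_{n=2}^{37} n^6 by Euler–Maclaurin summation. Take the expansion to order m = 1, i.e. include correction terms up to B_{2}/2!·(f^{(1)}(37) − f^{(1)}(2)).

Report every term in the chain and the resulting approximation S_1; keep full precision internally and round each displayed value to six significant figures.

S_1 ≈ 1.48792e+10

∫_2^37 x^6 dx evaluates to 1.35617e+10.
Boundary: ½(f(2) + f(37)) = ½(64.0000 + 2.56573e+09) = 1.28286e+09.
So far: 1.48446e+10.
Order-1 term: 1/12 · (4.16064e+08 − 192.000) = 3.46720e+07.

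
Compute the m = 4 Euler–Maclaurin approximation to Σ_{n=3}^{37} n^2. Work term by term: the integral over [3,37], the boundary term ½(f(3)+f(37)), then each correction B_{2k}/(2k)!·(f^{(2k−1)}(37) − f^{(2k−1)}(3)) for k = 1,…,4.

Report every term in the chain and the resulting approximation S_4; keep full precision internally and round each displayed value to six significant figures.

S_4 ≈ 17570.0

The integral term ∫_3^37 x^2 dx = 16875.3.
½[f(3) + f(37)] = ½[9.00000 + 1369.00] = 689.000.
Integral + boundary = 17564.3.
k=1: B_{2}/(2)! × [f^{(1)}(37) − f^{(1)}(3)] = 1/12 × (74.0000 − 6.00000) = 5.66667.
After k=1: 17570.0.
k=2: B_{4}/(4)! × [f^{(3)}(37) − f^{(3)}(3)] = −1/720 × (0.00000 − 0.00000) = 0.00000.
After k=2: 17570.0.
k=3: B_{6}/(6)! × [f^{(5)}(37) − f^{(5)}(3)] = 1/30240 × (0.00000 − 0.00000) = 0.00000.
After k=3: 17570.0.
k=4: B_{8}/(8)! × [f^{(7)}(37) − f^{(7)}(3)] = −1/1209600 × (0.00000 − 0.00000) = 0.00000.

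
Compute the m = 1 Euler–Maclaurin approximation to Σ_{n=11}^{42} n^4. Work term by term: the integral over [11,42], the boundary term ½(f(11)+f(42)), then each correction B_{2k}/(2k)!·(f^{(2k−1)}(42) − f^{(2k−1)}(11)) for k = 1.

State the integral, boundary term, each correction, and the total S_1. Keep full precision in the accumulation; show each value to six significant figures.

Integral: ∫_11^42 x^4 dx = 2.61060e+07.
Endpoint term: (f(11) + f(42))/2 = (14641.0 + 3.11170e+06)/2 = 1.56317e+06.
Integral + boundary = 2.76692e+07.
k=1: B_{2}/(2)! × [f^{(1)}(42) − f^{(1)}(11)] = 1/12 × (296352 − 5324.00) = 24252.3.

S_1 ≈ 2.76935e+07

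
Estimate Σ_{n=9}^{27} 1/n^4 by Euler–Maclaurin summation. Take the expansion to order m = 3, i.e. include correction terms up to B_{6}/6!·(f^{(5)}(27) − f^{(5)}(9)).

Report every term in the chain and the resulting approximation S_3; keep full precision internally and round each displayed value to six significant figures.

The integral term ∫_9^27 1/x^4 dx = 0.000440312.
½[f(9) + f(27)] = ½[0.000152416 + 1.88168e-06] = 7.71487e-05.
Integral + boundary = 0.000517461.
k=1: B_{2}/(2)! × [f^{(1)}(27) − f^{(1)}(9)] = 1/12 × (-2.78767e-07 − (-6.77404e-05)) = 5.62180e-06.
Running total after k=1: 0.000523083.
k=2: B_{4}/(4)! × [f^{(3)}(27) − f^{(3)}(9)] = −1/720 × (-1.14719e-08 − (-2.50890e-05)) = -3.48299e-08.
Running total after k=2: 0.000523048.
k=3: B_{6}/(6)! × [f^{(5)}(27) − f^{(5)}(9)] = 1/30240 × (-8.81242e-10 − (-1.73455e-05)) = 5.73565e-10.

S_3 ≈ 0.000523049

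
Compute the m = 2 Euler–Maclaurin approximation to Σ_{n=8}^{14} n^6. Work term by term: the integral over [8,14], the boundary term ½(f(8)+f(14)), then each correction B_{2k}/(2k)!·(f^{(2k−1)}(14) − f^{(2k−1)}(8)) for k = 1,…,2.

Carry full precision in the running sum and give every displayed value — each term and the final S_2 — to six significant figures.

The integral term ∫_8^14 x^6 dx = 1.47595e+07.
½[f(8) + f(14)] = ½[262144 + 7.52954e+06] = 3.89584e+06.
Running total after boundary: 1.86553e+07.
Order-1 term: 1/12 · (3.22694e+06 − 196608) = 252528.
Partial sum through k=1: 1.89078e+07.
Order-2 term: −1/720 · (329280 − 61440.0) = -372.000.

S_2 ≈ 1.89075e+07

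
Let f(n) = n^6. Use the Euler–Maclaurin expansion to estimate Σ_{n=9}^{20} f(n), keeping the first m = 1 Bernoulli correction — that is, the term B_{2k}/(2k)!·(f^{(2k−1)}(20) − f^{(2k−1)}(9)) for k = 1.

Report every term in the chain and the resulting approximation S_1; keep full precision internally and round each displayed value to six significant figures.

S_1 ≈ 2.16010e+08

Integral: ∫_9^20 x^6 dx = 1.82174e+08.
½[f(9) + f(20)] = ½[531441 + 6.40000e+07] = 3.22657e+07.
Integral + boundary = 2.14440e+08.
Correction k=1: B_{2}/2! · (f^{(1)}(20) − f^{(1)}(9)) = 1/12 · (1.92000e+07 − 354294) = 1.57048e+06.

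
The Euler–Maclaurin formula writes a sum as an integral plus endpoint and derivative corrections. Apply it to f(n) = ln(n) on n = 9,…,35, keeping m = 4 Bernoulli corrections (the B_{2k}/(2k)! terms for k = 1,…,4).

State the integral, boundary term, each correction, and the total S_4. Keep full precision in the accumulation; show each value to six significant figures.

S_4 ≈ 81.5316

The integral term ∫_9^35 ln(x) dx = 78.6622.
Endpoint term: (f(9) + f(35))/2 = (2.19722 + 3.55535)/2 = 2.87629.
Running total after boundary: 81.5384.
Order-1 term: 1/12 · (0.0285714 − 0.111111) = -0.00687831.
Running total after k=1: 81.5316.
Order-2 term: −1/720 · (4.66472e-05 − 0.00274348) = 3.74561e-06.
Running total after k=2: 81.5316.
Order-3 term: 1/30240 · (4.56952e-07 − 0.000406442) = -1.34254e-08.
Running total after k=3: 81.5316.
Order-4 term: −1/1209600 · (1.11907e-08 − 0.000150534) = 1.24440e-10.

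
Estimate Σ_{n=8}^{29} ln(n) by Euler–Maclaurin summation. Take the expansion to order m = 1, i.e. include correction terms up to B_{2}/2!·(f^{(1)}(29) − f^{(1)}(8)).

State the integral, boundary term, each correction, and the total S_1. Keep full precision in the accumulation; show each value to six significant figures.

∫_8^29 ln(x) dx evaluates to 60.0160.
Endpoint term: (f(8) + f(29))/2 = (2.07944 + 3.36730)/2 = 2.72337.
Running total after boundary: 62.7394.
k=1: B_{2}/(2)! × [f^{(1)}(29) − f^{(1)}(8)] = 1/12 × (0.0344828 − 0.125000) = -0.00754310.

S_1 ≈ 62.7319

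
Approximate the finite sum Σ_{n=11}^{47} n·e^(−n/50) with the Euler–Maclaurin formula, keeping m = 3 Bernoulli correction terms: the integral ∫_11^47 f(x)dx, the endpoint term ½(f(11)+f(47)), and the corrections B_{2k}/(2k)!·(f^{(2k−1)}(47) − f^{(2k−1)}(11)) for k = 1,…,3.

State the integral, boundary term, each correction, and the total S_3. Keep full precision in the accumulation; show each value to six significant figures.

S_3 ≈ 566.681

∫_11^47 x·e^(−x/50) dx evaluates to 553.137.
Boundary: ½(f(11) + f(47)) = ½(8.82771 + 18.3595) = 13.5936.
Integral + boundary = 566.731.
k=1: B_{2}/(2)! × [f^{(1)}(47) − f^{(1)}(11)] = 1/12 × (0.0234377 − 0.625965) = -0.0502106.
Running total after k=1: 566.681.
k=2: B_{4}/(4)! × [f^{(3)}(47) − f^{(3)}(11)] = −1/720 × (0.000321877 − 0.000892401) = 7.92394e-07.
Running total after k=2: 566.681.
k=3: B_{6}/(6)! × [f^{(5)}(47) − f^{(5)}(11)] = 1/30240 × (2.53752e-07 − 6.13766e-07) = -1.19052e-11.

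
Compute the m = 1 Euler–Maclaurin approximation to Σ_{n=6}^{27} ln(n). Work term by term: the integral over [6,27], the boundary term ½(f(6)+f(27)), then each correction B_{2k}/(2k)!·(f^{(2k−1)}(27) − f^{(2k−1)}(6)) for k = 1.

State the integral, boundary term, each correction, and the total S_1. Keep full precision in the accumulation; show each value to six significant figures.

The integral term ∫_6^27 ln(x) dx = 57.2370.
½[f(6) + f(27)] = ½[1.79176 + 3.29584] = 2.54380.
Integral + boundary = 59.7808.
Order-1 term: 1/12 · (0.0370370 − 0.166667) = -0.0108025.

S_1 ≈ 59.7700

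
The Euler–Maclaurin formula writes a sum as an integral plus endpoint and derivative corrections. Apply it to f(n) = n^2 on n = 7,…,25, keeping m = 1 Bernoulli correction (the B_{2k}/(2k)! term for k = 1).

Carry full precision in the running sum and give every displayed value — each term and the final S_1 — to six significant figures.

Integral: ∫_7^25 x^2 dx = 5094.00.
Boundary: ½(f(7) + f(25)) = ½(49.0000 + 625.000) = 337.000.
Running total after boundary: 5431.00.
k=1: B_{2}/(2)! × [f^{(1)}(25) − f^{(1)}(7)] = 1/12 × (50.0000 − 14.0000) = 3.00000.

S_1 ≈ 5434.00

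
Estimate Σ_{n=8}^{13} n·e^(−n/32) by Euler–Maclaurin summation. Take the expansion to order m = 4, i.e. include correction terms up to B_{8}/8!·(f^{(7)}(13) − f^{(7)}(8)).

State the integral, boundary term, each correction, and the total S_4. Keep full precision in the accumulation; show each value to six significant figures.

Integral: ∫_8^13 x·e^(−x/32) dx = 37.6182.
Endpoint term: (f(8) + f(13))/2 = (6.23041 + 8.65987)/2 = 7.44514.
Running total after boundary: 45.0633.
Correction k=1: B_{2}/2! · (f^{(1)}(13) − f^{(1)}(8)) = 1/12 · (0.395523 − 0.584101) = -0.0157148.
Partial sum through k=1: 45.0476.
Correction k=2: B_{4}/4! · (f^{(3)}(13) − f^{(3)}(8)) = −1/720 · (0.00168731 − 0.00209151) = 5.61377e-07.
Partial sum through k=2: 45.0476.
Correction k=3: B_{6}/6! · (f^{(5)}(13) − f^{(5)}(8)) = 1/30240 · (2.91834e-06 − 3.52793e-06) = -2.01586e-11.
Partial sum through k=3: 45.0476.
Correction k=4: B_{8}/8! · (f^{(7)}(13) − f^{(7)}(8)) = −1/1209600 · (4.09073e-09 − 4.89587e-09) = 6.65631e-16.

S_4 ≈ 45.0476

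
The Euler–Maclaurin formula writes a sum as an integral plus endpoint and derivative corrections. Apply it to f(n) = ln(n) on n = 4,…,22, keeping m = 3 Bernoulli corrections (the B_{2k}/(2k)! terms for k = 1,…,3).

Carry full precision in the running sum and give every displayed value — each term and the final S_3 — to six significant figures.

The integral term ∫_4^22 ln(x) dx = 44.4578.
Boundary: ½(f(4) + f(22)) = ½(1.38629 + 3.09104) = 2.23867.
So far: 46.6964.
Order-1 term: 1/12 · (0.0454545 − 0.250000) = -0.0170455.
Running total after k=1: 46.6794.
Order-2 term: −1/720 · (0.000187829 − 0.0312500) = 4.31419e-05.
Running total after k=2: 46.6794.
Order-3 term: 1/30240 · (4.65691e-06 − 0.0234375) = -7.74896e-07.

S_3 ≈ 46.6794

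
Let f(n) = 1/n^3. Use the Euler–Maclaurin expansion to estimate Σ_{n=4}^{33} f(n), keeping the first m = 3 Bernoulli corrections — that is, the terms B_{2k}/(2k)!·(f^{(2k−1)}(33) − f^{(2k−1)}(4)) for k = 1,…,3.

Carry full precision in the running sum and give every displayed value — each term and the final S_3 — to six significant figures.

S_3 ≈ 0.0395746

∫_4^33 1/x^3 dx evaluates to 0.0307909.
½[f(4) + f(33)] = ½[0.0156250 + 2.78265e-05] = 0.00782641.
Integral + boundary = 0.0386173.
Order-1 term: 1/12 · (-2.52968e-06 − (-0.0117188)) = 0.000976352.
Running total after k=1: 0.0395936.
Order-2 term: −1/720 · (-4.64588e-08 − (-0.0146484)) = -2.03450e-05.
Running total after k=2: 0.0395733.
Order-3 term: 1/30240 · (-1.79180e-09 − (-0.0384521)) = 1.27157e-06.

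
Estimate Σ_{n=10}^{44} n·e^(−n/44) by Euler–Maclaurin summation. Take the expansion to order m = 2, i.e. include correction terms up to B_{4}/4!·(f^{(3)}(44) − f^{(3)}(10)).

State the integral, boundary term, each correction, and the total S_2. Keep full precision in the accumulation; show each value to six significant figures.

∫_10^44 x·e^(−x/44) dx evaluates to 468.538.
½[f(10) + f(44)] = ½[7.96703 + 16.1867] = 12.0769.
Running total after boundary: 480.615.
k=1: B_{2}/(2)! × [f^{(1)}(44) − f^{(1)}(10)] = 1/12 × (0.00000 − 0.615634) = -0.0513029.
After k=1: 480.564.
k=2: B_{4}/(4)! × [f^{(3)}(44) − f^{(3)}(10)] = −1/720 × (0.000380041 − 0.00114103) = 1.05693e-06.

S_2 ≈ 480.564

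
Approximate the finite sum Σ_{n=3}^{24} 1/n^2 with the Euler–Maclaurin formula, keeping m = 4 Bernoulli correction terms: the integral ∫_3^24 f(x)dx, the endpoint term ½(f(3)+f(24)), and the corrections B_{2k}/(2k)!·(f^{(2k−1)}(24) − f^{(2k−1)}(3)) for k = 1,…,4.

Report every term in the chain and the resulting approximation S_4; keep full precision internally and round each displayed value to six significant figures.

Integral: ∫_3^24 1/x^2 dx = 0.291667.
Endpoint term: (f(3) + f(24))/2 = (0.111111 + 0.00173611)/2 = 0.0564236.
So far: 0.348090.
Correction k=1: B_{2}/2! · (f^{(1)}(24) − f^{(1)}(3)) = 1/12 · (-0.000144676 − (-0.0740741)) = 0.00616078.
After k=1: 0.354251.
Correction k=2: B_{4}/4! · (f^{(3)}(24) − f^{(3)}(3)) = −1/720 · (-3.01408e-06 − (-0.0987654)) = -0.000137170.
After k=2: 0.354114.
Correction k=3: B_{6}/6! · (f^{(5)}(24) − f^{(5)}(3)) = 1/30240 · (-1.56983e-07 − (-0.329218)) = 1.08868e-05.
After k=3: 0.354125.
Correction k=4: B_{8}/8! · (f^{(7)}(24) − f^{(7)}(3)) = −1/1209600 · (-1.52623e-08 − (-2.04847)) = -1.69351e-06.

S_4 ≈ 0.354123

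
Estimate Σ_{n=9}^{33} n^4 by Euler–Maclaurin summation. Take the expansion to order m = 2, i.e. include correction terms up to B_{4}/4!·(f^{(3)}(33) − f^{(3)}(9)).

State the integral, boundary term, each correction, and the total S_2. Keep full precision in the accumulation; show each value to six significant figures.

∫_9^33 x^4 dx evaluates to 7.81527e+06.
Endpoint term: (f(9) + f(33))/2 = (6561.00 + 1.18592e+06)/2 = 596241.
So far: 8.41151e+06.
k=1: B_{2}/(2)! × [f^{(1)}(33) − f^{(1)}(9)] = 1/12 × (143748 − 2916.00) = 11736.0.
Running total after k=1: 8.42325e+06.
k=2: B_{4}/(4)! × [f^{(3)}(33) − f^{(3)}(9)] = −1/720 × (792.000 − 216.000) = -0.800000.

S_2 ≈ 8.42324e+06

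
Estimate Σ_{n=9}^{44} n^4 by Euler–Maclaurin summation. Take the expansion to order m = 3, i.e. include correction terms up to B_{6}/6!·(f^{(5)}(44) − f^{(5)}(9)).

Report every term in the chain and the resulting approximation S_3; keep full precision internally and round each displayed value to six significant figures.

∫_9^44 x^4 dx evaluates to 3.29714e+07.
½[f(9) + f(44)] = ½[6561.00 + 3.74810e+06] = 1.87733e+06.
Integral + boundary = 3.48488e+07.
Correction k=1: B_{2}/2! · (f^{(1)}(44) − f^{(1)}(9)) = 1/12 · (340736 − 2916.00) = 28151.7.
Partial sum through k=1: 3.48769e+07.
Correction k=2: B_{4}/4! · (f^{(3)}(44) − f^{(3)}(9)) = −1/720 · (1056.00 − 216.000) = -1.16667.
Partial sum through k=2: 3.48769e+07.
Correction k=3: B_{6}/6! · (f^{(5)}(44) − f^{(5)}(9)) = 1/30240 · (0.00000 − 0.00000) = 0.00000.

S_3 ≈ 3.48769e+07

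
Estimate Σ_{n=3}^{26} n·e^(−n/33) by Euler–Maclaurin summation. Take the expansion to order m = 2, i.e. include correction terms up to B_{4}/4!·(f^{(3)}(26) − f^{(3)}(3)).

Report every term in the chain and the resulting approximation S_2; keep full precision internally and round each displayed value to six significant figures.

The integral term ∫_3^26 x·e^(−x/33) dx = 199.251.
½[f(3) + f(26)] = ½[2.73930 + 11.8250] = 7.28216.
Integral + boundary = 206.534.
Order-1 term: 1/12 · (0.0964745 − 0.830092) = -0.0611348.
Partial sum through k=1: 206.472.
Order-2 term: −1/720 · (0.000923867 − 0.00243920) = 2.10463e-06.

S_2 ≈ 206.472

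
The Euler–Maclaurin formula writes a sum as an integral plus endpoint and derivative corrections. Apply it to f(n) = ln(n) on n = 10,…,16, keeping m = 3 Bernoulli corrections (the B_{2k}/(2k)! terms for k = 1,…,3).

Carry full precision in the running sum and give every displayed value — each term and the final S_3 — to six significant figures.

S_3 ≈ 17.8700

The integral term ∫_10^16 ln(x) dx = 15.3356.
½[f(10) + f(16)] = ½[2.30259 + 2.77259] = 2.53759.
So far: 17.8732.
k=1: B_{2}/(2)! × [f^{(1)}(16) − f^{(1)}(10)] = 1/12 × (0.0625000 − 0.100000) = -0.00312500.
After k=1: 17.8700.
k=2: B_{4}/(4)! × [f^{(3)}(16) − f^{(3)}(10)] = −1/720 × (0.000488281 − 0.00200000) = 2.09961e-06.
After k=2: 17.8700.
k=3: B_{6}/(6)! × [f^{(5)}(16) − f^{(5)}(10)] = 1/30240 × (2.28882e-05 − 0.000240000) = -7.17962e-09.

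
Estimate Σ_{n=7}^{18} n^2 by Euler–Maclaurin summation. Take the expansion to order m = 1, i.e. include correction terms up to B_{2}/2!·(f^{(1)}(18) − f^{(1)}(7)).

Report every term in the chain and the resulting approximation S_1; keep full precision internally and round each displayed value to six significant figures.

S_1 ≈ 2018.00

Integral: ∫_7^18 x^2 dx = 1829.67.
Boundary: ½(f(7) + f(18)) = ½(49.0000 + 324.000) = 186.500.
So far: 2016.17.
k=1: B_{2}/(2)! × [f^{(1)}(18) − f^{(1)}(7)] = 1/12 × (36.0000 − 14.0000) = 1.83333.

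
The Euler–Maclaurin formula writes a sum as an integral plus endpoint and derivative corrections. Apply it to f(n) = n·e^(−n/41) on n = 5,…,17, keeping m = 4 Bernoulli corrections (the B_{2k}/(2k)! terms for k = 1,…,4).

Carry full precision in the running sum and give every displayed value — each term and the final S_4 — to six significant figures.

The integral term ∫_5^17 x·e^(−x/41) dx = 98.6075.
Boundary: ½(f(5) + f(17)) = ½(4.42596 + 11.2299) = 7.82793.
Running total after boundary: 106.435.
Correction k=1: B_{2}/2! · (f^{(1)}(17) − f^{(1)}(5)) = 1/12 · (0.386682 − 0.777241) = -0.0325466.
After k=1: 106.403.
Correction k=2: B_{4}/4! · (f^{(3)}(17) − f^{(3)}(5)) = −1/720 · (0.00101597 − 0.00151554) = 6.93848e-07.
After k=2: 106.403.
Correction k=3: B_{6}/6! · (f^{(5)}(17) − f^{(5)}(5)) = 1/30240 · (1.07193e-06 − 1.52809e-06) = -1.50846e-11.
After k=3: 106.403.
Correction k=4: B_{8}/8! · (f^{(7)}(17) − f^{(7)}(5)) = −1/1209600 · (9.15806e-10 − 1.28174e-09) = 3.02523e-16.

S_4 ≈ 106.403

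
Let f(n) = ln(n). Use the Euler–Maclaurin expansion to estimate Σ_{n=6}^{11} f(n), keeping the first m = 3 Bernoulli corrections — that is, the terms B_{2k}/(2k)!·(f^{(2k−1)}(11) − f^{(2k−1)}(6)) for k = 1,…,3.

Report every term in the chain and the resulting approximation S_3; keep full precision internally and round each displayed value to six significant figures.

S_3 ≈ 12.7148

Integral: ∫_6^11 ln(x) dx = 10.6263.
Boundary: ½(f(6) + f(11)) = ½(1.79176 + 2.39790) = 2.09483.
Running total after boundary: 12.7211.
Correction k=1: B_{2}/2! · (f^{(1)}(11) − f^{(1)}(6)) = 1/12 · (0.0909091 − 0.166667) = -0.00631313.
After k=1: 12.7148.
Correction k=2: B_{4}/4! · (f^{(3)}(11) − f^{(3)}(6)) = −1/720 · (0.00150263 − 0.00925926) = 1.07731e-05.
After k=2: 12.7148.
Correction k=3: B_{6}/6! · (f^{(5)}(11) − f^{(5)}(6)) = 1/30240 · (0.000149021 − 0.00308642) = -9.71362e-08.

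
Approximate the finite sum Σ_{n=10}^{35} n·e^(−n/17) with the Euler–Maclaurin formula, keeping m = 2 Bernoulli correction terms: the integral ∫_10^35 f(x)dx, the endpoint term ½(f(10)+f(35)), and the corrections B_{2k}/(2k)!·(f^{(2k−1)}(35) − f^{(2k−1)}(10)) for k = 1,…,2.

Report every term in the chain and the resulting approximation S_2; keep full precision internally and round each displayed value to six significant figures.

S_2 ≈ 147.063

The integral term ∫_10^35 x·e^(−x/17) dx = 142.084.
Endpoint term: (f(10) + f(35))/2 = (5.55306 + 4.46614)/2 = 5.00960.
So far: 147.093.
k=1: B_{2}/(2)! × [f^{(1)}(35) − f^{(1)}(10)] = 1/12 × (-0.135110 − 0.228656) = -0.0303138.
Partial sum through k=1: 147.063.
k=2: B_{4}/(4)! × [f^{(3)}(35) − f^{(3)}(10)] = −1/720 × (0.000415564 − 0.00463415) = 5.85914e-06.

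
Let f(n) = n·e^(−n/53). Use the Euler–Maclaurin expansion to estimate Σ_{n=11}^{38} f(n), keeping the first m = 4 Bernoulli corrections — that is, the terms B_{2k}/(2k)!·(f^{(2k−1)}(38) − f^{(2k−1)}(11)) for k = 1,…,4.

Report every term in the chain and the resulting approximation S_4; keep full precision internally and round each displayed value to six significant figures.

S_4 ≈ 415.253

∫_11^38 x·e^(−x/53) dx evaluates to 401.550.
Boundary: ½(f(11) + f(38)) = ½(8.93832 + 18.5525) = 13.7454.
So far: 415.296.
Order-1 term: 1/12 · (0.138177 − 0.643927) = -0.0421459.
Running total after k=1: 415.253.
Order-2 term: −1/720 · (0.000396805 − 0.000807788) = 5.70810e-07.
Running total after k=2: 415.253.
Order-3 term: 1/30240 · (2.65012e-07 − 4.93535e-07) = -7.55697e-12.
Running total after k=3: 415.253.
Order-4 term: −1/1209600 · (1.38399e-10 − 2.49020e-10) = 9.14530e-17.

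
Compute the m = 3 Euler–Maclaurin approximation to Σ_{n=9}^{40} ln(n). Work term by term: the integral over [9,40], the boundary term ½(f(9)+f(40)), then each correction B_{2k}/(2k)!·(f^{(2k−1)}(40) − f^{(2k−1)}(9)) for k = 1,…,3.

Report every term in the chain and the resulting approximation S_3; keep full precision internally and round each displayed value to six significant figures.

Integral: ∫_9^40 ln(x) dx = 96.7802.
Endpoint term: (f(9) + f(40))/2 = (2.19722 + 3.68888)/2 = 2.94305.
Integral + boundary = 99.7232.
Correction k=1: B_{2}/2! · (f^{(1)}(40) − f^{(1)}(9)) = 1/12 · (0.0250000 − 0.111111) = -0.00717593.
After k=1: 99.7160.
Correction k=2: B_{4}/4! · (f^{(3)}(40) − f^{(3)}(9)) = −1/720 · (3.12500e-05 − 0.00274348) = 3.76699e-06.
After k=2: 99.7160.
Correction k=3: B_{6}/6! · (f^{(5)}(40) − f^{(5)}(9)) = 1/30240 · (2.34375e-07 − 0.000406442) = -1.34328e-08.

S_3 ≈ 99.7160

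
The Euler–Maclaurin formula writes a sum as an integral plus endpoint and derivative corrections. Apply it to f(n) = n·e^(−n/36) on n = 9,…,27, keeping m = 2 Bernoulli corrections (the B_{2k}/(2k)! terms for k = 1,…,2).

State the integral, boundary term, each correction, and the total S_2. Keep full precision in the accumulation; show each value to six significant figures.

S_2 ≈ 200.173

The integral term ∫_9^27 x·e^(−x/36) dx = 190.330.
Endpoint term: (f(9) + f(27))/2 = (7.00921 + 12.7539)/2 = 9.88155.
So far: 200.211.
Order-1 term: 1/12 · (0.118092 − 0.584101) = -0.0388341.
Partial sum through k=1: 200.173.
Order-2 term: −1/720 · (0.000820081 − 0.00165255) = 1.15620e-06.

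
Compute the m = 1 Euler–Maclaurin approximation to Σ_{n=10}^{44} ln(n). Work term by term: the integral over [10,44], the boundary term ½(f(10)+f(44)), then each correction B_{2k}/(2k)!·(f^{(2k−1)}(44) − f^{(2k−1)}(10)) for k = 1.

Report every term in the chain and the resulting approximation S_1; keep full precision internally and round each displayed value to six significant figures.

S_1 ≈ 112.515

Integral: ∫_10^44 ln(x) dx = 109.478.
½[f(10) + f(44)] = ½[2.30259 + 3.78419] = 3.04339.
So far: 112.522.
Correction k=1: B_{2}/2! · (f^{(1)}(44) − f^{(1)}(10)) = 1/12 · (0.0227273 − 0.100000) = -0.00643939.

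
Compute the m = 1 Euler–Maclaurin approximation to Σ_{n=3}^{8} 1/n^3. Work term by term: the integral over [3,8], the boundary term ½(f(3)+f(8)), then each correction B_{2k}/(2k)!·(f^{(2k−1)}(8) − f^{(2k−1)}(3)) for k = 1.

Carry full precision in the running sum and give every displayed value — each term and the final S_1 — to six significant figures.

The integral term ∫_3^8 1/x^3 dx = 0.0477431.
Endpoint term: (f(3) + f(8))/2 = (0.0370370 + 0.00195312)/2 = 0.0194951.
Integral + boundary = 0.0672381.
Correction k=1: B_{2}/2! · (f^{(1)}(8) − f^{(1)}(3)) = 1/12 · (-0.000732422 − (-0.0370370)) = 0.00302538.

S_1 ≈ 0.0702635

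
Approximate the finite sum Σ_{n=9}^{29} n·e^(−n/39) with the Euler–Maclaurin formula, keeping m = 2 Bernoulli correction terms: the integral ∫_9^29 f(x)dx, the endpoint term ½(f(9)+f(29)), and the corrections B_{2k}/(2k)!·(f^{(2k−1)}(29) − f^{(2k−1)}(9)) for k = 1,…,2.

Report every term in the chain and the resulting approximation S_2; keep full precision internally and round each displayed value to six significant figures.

S_2 ≈ 235.876

The integral term ∫_9^29 x·e^(−x/39) dx = 225.451.
Endpoint term: (f(9) + f(29))/2 = (7.14530 + 13.7867)/2 = 10.4660.
Integral + boundary = 235.917.
k=1: B_{2}/(2)! × [f^{(1)}(29) − f^{(1)}(9)] = 1/12 × (0.121899 − 0.610710) = -0.0407343.
After k=1: 235.876.
k=2: B_{4}/(4)! × [f^{(3)}(29) − f^{(3)}(9)] = −1/720 × (0.000705264 − 0.00144547) = 1.02806e-06.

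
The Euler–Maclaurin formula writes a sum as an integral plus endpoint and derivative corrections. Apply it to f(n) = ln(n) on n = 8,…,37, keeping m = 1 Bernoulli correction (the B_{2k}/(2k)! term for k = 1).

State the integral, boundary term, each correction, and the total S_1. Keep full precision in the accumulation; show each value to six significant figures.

Integral: ∫_8^37 ln(x) dx = 87.9684.
Boundary: ½(f(8) + f(37)) = ½(2.07944 + 3.61092) = 2.84518.
So far: 90.8136.
Order-1 term: 1/12 · (0.0270270 − 0.125000) = -0.00816441.

S_1 ≈ 90.8054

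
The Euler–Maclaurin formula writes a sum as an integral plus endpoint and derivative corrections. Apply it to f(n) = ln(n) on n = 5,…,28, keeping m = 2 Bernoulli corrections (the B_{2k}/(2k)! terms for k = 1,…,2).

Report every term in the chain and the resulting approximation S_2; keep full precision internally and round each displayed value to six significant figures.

S_2 ≈ 64.7117

The integral term ∫_5^28 ln(x) dx = 62.2545.
Endpoint term: (f(5) + f(28))/2 = (1.60944 + 3.33220)/2 = 2.47082.
So far: 64.7254.
k=1: B_{2}/(2)! × [f^{(1)}(28) − f^{(1)}(5)] = 1/12 × (0.0357143 − 0.200000) = -0.0136905.
After k=1: 64.7117.
k=2: B_{4}/(4)! × [f^{(3)}(28) − f^{(3)}(5)] = −1/720 × (9.11079e-05 − 0.0160000) = 2.20957e-05.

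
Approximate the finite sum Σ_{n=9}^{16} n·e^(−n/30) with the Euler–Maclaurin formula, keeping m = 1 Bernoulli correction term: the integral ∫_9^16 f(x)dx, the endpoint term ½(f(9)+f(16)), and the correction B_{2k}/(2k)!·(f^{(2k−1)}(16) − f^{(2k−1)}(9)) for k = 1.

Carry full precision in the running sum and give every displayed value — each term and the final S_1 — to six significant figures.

S_1 ≈ 65.1920

Integral: ∫_9^16 x·e^(−x/30) dx = 57.1855.
Endpoint term: (f(9) + f(16))/2 = (6.66736 + 9.38634)/2 = 8.02685.
Integral + boundary = 65.2124.
Order-1 term: 1/12 · (0.273768 − 0.518573) = -0.0204004.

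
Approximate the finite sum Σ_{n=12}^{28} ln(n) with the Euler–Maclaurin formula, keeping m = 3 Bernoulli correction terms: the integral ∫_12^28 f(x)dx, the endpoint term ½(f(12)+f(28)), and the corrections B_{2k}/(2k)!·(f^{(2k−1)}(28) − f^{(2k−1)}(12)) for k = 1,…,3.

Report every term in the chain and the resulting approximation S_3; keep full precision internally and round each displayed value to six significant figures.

Integral: ∫_12^28 ln(x) dx = 47.4828.
Endpoint term: (f(12) + f(28))/2 = (2.48491 + 3.33220)/2 = 2.90856.
Running total after boundary: 50.3914.
Correction k=1: B_{2}/2! · (f^{(1)}(28) − f^{(1)}(12)) = 1/12 · (0.0357143 − 0.0833333) = -0.00396825.
After k=1: 50.3874.
Correction k=2: B_{4}/4! · (f^{(3)}(28) − f^{(3)}(12)) = −1/720 · (9.11079e-05 − 0.00115741) = 1.48097e-06.
After k=2: 50.3874.
Correction k=3: B_{6}/6! · (f^{(5)}(28) − f^{(5)}(12)) = 1/30240 · (1.39451e-06 − 9.64506e-05) = -3.14339e-09.

S_3 ≈ 50.3874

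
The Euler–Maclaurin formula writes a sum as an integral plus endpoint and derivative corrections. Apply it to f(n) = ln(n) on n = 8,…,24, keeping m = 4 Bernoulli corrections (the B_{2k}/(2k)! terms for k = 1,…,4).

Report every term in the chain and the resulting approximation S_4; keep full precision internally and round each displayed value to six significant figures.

S_4 ≈ 46.2596

The integral term ∫_8^24 ln(x) dx = 43.6378.
Boundary: ½(f(8) + f(24)) = ½(2.07944 + 3.17805) = 2.62875.
Integral + boundary = 46.2665.
Order-1 term: 1/12 · (0.0416667 − 0.125000) = -0.00694444.
Running total after k=1: 46.2596.
Order-2 term: −1/720 · (0.000144676 − 0.00390625) = 5.22441e-06.
Running total after k=2: 46.2596.
Order-3 term: 1/30240 · (3.01408e-06 − 0.000732422) = -2.41206e-08.
Running total after k=3: 46.2596.
Order-4 term: −1/1209600 · (1.56983e-07 − 0.000343323) = 2.83702e-10.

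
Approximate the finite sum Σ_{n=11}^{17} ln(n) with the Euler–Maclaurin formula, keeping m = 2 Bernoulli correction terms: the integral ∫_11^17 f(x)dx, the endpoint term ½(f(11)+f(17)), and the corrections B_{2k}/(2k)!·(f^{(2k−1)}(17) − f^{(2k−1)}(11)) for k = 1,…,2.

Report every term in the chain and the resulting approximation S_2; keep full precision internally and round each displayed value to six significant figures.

S_2 ≈ 18.4007

The integral term ∫_11^17 ln(x) dx = 15.7878.
Boundary: ½(f(11) + f(17)) = ½(2.39790 + 2.83321) = 2.61555.
So far: 18.4033.
Correction k=1: B_{2}/2! · (f^{(1)}(17) − f^{(1)}(11)) = 1/12 · (0.0588235 − 0.0909091) = -0.00267380.
Running total after k=1: 18.4007.
Correction k=2: B_{4}/4! · (f^{(3)}(17) − f^{(3)}(11)) = −1/720 · (0.000407083 − 0.00150263) = 1.52159e-06.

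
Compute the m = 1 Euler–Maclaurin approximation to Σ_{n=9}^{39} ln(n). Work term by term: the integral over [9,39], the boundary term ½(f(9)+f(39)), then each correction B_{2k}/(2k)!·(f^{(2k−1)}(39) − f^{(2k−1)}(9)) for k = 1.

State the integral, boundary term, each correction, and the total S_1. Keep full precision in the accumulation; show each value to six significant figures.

∫_9^39 ln(x) dx evaluates to 93.1039.
Endpoint term: (f(9) + f(39))/2 = (2.19722 + 3.66356)/2 = 2.93039.
Integral + boundary = 96.0343.
Correction k=1: B_{2}/2! · (f^{(1)}(39) − f^{(1)}(9)) = 1/12 · (0.0256410 − 0.111111) = -0.00712251.

S_1 ≈ 96.0272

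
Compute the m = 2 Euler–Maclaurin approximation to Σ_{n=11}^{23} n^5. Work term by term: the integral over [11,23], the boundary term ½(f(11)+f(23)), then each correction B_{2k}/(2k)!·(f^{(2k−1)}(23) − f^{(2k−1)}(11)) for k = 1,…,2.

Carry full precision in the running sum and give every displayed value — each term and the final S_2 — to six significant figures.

Integral: ∫_11^23 x^5 dx = 2.43774e+07.
½[f(11) + f(23)] = ½[161051 + 6.43634e+06] = 3.29870e+06.
Running total after boundary: 2.76761e+07.
Order-1 term: 1/12 · (1.39920e+06 − 73205.0) = 110500.
After k=1: 2.77866e+07.
Order-2 term: −1/720 · (31740.0 − 7260.00) = -34.0000.

S_2 ≈ 2.77866e+07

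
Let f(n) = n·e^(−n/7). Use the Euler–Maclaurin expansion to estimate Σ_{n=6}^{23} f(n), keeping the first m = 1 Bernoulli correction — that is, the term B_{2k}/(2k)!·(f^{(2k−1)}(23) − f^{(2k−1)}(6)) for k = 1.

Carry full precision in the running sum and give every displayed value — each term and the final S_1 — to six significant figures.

The integral term ∫_6^23 x·e^(−x/7) dx = 30.7610.
Endpoint term: (f(6) + f(23))/2 = (2.54624 + 0.860519)/2 = 1.70338.
Integral + boundary = 32.4644.
k=1: B_{2}/(2)! × [f^{(1)}(23) − f^{(1)}(6)] = 1/12 × (-0.0855174 − 0.0606247) = -0.0121785.

S_1 ≈ 32.4522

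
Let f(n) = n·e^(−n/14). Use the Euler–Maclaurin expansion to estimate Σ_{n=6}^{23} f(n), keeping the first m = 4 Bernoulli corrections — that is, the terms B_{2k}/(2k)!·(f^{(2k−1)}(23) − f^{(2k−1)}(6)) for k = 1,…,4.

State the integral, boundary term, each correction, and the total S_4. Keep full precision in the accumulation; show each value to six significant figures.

∫_6^23 x·e^(−x/14) dx evaluates to 82.2080.
½[f(6) + f(23)] = ½[3.90863 + 4.44881] = 4.17872.
Running total after boundary: 86.3867.
Correction k=1: B_{2}/2! · (f^{(1)}(23) − f^{(1)}(6)) = 1/12 · (-0.124346 − 0.372251) = -0.0413830.
After k=1: 86.3453.
Correction k=2: B_{4}/4! · (f^{(3)}(23) − f^{(3)}(6)) = −1/720 · (0.00133932 − 0.00854658) = 1.00101e-05.
After k=2: 86.3453.
Correction k=3: B_{6}/6! · (f^{(5)}(23) − f^{(5)}(6)) = 1/30240 · (1.69034e-05 − 7.75200e-05) = -2.00452e-09.
After k=3: 86.3453.
Correction k=4: B_{8}/8! · (f^{(7)}(23) − f^{(7)}(6)) = −1/1209600 · (1.37620e-07 − 5.68546e-07) = 3.56255e-13.

S_4 ≈ 86.3453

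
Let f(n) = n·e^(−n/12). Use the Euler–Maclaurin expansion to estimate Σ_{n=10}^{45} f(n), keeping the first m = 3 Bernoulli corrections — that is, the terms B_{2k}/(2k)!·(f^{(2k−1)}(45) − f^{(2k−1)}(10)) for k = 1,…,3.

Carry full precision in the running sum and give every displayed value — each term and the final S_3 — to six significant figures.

S_3 ≈ 101.339

∫_10^45 x·e^(−x/12) dx evaluates to 98.6478.
Endpoint term: (f(10) + f(45))/2 = (4.34598 + 1.05830)/2 = 2.70214.
Integral + boundary = 101.350.
k=1: B_{2}/(2)! × [f^{(1)}(45) − f^{(1)}(10)] = 1/12 × (-0.0646738 − 0.0724330) = -0.0114256.
Running total after k=1: 101.339.
k=2: B_{4}/(4)! × [f^{(3)}(45) − f^{(3)}(10)] = −1/720 × (-0.000122488 − 0.00653909) = 9.25220e-06.
Running total after k=2: 101.339.
k=3: B_{6}/(6)! × [f^{(5)}(45) − f^{(5)}(10)] = 1/30240 × (1.41769e-06 − 8.73276e-05) = -2.84094e-09.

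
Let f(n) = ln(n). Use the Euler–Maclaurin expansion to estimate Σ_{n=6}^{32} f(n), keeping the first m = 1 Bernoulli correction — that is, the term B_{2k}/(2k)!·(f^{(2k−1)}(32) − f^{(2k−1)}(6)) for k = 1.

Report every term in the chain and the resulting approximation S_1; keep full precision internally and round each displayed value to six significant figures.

∫_6^32 ln(x) dx evaluates to 74.1530.
Endpoint term: (f(6) + f(32))/2 = (1.79176 + 3.46574)/2 = 2.62875.
Running total after boundary: 76.7817.
k=1: B_{2}/(2)! × [f^{(1)}(32) − f^{(1)}(6)] = 1/12 × (0.0312500 − 0.166667) = -0.0112847.

S_1 ≈ 76.7705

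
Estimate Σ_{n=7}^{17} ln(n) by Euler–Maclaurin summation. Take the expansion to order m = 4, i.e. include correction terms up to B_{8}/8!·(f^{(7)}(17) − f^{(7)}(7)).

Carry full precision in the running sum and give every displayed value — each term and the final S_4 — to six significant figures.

S_4 ≈ 26.9258

The integral term ∫_7^17 ln(x) dx = 24.5433.
Endpoint term: (f(7) + f(17))/2 = (1.94591 + 2.83321)/2 = 2.38956.
Integral + boundary = 26.9328.
k=1: B_{2}/(2)! × [f^{(1)}(17) − f^{(1)}(7)] = 1/12 × (0.0588235 − 0.142857) = -0.00700280.
After k=1: 26.9258.
k=2: B_{4}/(4)! × [f^{(3)}(17) − f^{(3)}(7)] = −1/720 × (0.000407083 − 0.00583090) = 7.53308e-06.
After k=2: 26.9258.
k=3: B_{6}/(6)! × [f^{(5)}(17) − f^{(5)}(7)] = 1/30240 × (1.69031e-05 − 0.00142798) = -4.66625e-08.
After k=3: 26.9258.
k=4: B_{8}/(8)! × [f^{(7)}(17) − f^{(7)}(7)] = −1/1209600 × (1.75465e-06 − 0.000874271) = 7.21327e-10.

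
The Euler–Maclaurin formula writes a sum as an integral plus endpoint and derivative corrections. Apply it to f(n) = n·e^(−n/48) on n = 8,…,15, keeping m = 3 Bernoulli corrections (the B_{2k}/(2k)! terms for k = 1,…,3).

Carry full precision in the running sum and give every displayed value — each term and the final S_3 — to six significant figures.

The integral term ∫_8^15 x·e^(−x/48) dx = 62.9372.
Boundary: ½(f(8) + f(15)) = ½(6.77185 + 10.9742) = 8.87304.
Running total after boundary: 71.8103.
Order-1 term: 1/12 · (0.502986 − 0.705401) = -0.0168680.
Running total after k=1: 71.7934.
Order-2 term: −1/720 · (0.000853393 − 0.00104096) = 2.60506e-07.
Running total after k=2: 71.7934.
Order-3 term: 1/30240 · (6.46040e-07 − 7.70725e-07) = -4.12318e-12.

S_3 ≈ 71.7934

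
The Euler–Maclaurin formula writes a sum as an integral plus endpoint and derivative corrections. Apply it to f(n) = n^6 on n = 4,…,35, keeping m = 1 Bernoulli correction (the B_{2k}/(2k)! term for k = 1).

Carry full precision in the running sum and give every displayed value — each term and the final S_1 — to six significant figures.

Integral: ∫_4^35 x^6 dx = 9.19133e+09.
½[f(4) + f(35)] = ½[4096.00 + 1.83827e+09] = 9.19135e+08.
Running total after boundary: 1.01105e+10.
k=1: B_{2}/(2)! × [f^{(1)}(35) − f^{(1)}(4)] = 1/12 × (3.15131e+08 − 6144.00) = 2.62604e+07.

S_1 ≈ 1.01367e+10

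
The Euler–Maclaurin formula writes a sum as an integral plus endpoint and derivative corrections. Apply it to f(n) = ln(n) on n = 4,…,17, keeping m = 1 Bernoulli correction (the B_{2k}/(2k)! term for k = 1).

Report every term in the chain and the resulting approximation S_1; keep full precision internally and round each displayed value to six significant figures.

S_1 ≈ 31.7133

Integral: ∫_4^17 ln(x) dx = 29.6194.
Endpoint term: (f(4) + f(17))/2 = (1.38629 + 2.83321)/2 = 2.10975.
So far: 31.7292.
k=1: B_{2}/(2)! × [f^{(1)}(17) − f^{(1)}(4)] = 1/12 × (0.0588235 − 0.250000) = -0.0159314.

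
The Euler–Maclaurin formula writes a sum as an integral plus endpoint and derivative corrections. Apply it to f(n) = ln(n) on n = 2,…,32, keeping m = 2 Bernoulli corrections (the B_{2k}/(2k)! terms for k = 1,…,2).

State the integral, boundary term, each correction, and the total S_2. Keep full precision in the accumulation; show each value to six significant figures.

Integral: ∫_2^32 ln(x) dx = 79.5173.
Endpoint term: (f(2) + f(32))/2 = (0.693147 + 3.46574)/2 = 2.07944.
Integral + boundary = 81.5967.
Correction k=1: B_{2}/2! · (f^{(1)}(32) − f^{(1)}(2)) = 1/12 · (0.0312500 − 0.500000) = -0.0390625.
After k=1: 81.5576.
Correction k=2: B_{4}/4! · (f^{(3)}(32) − f^{(3)}(2)) = −1/720 · (6.10352e-05 − 0.250000) = 0.000347137.

S_2 ≈ 81.5580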